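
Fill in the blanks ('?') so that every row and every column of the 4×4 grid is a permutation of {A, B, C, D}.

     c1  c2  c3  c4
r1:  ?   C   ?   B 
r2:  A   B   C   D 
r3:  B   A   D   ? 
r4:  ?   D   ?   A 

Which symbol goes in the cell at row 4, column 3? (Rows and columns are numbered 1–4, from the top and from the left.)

(r1,c1) = D
(r1,c3) = A
(r3,c4) = C
(r4,c1) = C
(r4,c3) = B

B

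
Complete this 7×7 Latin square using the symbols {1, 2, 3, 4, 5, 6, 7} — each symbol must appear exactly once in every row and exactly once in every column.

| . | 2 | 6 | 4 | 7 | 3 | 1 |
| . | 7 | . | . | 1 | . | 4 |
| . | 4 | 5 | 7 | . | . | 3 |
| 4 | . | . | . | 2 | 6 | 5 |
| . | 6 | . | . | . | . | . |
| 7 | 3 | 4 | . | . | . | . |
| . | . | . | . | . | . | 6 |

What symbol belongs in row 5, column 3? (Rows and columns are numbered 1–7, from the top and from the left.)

1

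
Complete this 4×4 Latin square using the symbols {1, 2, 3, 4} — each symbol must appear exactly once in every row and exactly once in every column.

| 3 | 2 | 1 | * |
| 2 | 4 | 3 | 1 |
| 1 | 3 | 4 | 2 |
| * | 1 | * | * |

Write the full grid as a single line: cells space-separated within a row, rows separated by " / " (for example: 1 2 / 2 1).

row 1 has {1,2,3}; column 4 has {1,2} — only 4 is left for (r1,c4).
row 4 has {1}; column 1 has {1,2,3} — only 4 is left for (r4,c1).
row 4 has {1,4}; column 3 has {1,3,4} — only 2 is left for (r4,c3).
row 4 has {1,2,4}; column 4 has {1,2,4} — only 3 is left for (r4,c4).

3 2 1 4 / 2 4 3 1 / 1 3 4 2 / 4 1 2 3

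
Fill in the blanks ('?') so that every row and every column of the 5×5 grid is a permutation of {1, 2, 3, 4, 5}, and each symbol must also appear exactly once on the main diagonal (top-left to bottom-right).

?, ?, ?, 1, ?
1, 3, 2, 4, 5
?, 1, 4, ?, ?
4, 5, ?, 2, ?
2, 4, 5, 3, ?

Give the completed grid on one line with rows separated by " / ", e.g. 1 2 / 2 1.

(r1,c1) = 5
(r1,c2) = 2
(r1,c3) = 3
(r1,c5) = 4
(r3,c1) = 3
(r3,c4) = 5
(r3,c5) = 2
(r4,c3) = 1
(r4,c5) = 3
(r5,c5) = 1

5 2 3 1 4 / 1 3 2 4 5 / 3 1 4 5 2 / 4 5 1 2 3 / 2 4 5 3 1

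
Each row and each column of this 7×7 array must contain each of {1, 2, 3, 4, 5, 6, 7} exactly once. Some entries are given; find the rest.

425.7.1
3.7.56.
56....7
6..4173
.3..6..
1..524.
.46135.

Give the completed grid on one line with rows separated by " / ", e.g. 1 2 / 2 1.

4 2 5 6 7 3 1 / 3 1 7 2 5 6 4 / 5 6 1 3 4 2 7 / 6 5 2 4 1 7 3 / 2 3 4 7 6 1 5 / 1 7 3 5 2 4 6 / 7 4 6 1 3 5 2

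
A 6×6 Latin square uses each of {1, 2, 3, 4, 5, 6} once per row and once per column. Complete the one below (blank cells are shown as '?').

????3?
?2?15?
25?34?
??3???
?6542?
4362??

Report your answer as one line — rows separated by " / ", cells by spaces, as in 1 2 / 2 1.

5 1 2 6 3 4 / 6 2 4 1 5 3 / 2 5 1 3 4 6 / 1 4 3 5 6 2 / 3 6 5 4 2 1 / 4 3 6 2 1 5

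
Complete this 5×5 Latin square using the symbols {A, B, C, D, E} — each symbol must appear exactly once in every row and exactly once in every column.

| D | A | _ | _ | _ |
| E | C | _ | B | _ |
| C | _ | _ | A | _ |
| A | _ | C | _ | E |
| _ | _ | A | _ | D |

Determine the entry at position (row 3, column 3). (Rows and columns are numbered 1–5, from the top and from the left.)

E

(r2,c3) = D
(r2,c5) = A
(r3,c5) = B
(r4,c4) = D
(r5,c1) = B
(r5,c2) = E
(r5,c4) = C
(r1,c4) = E
(r1,c5) = C
(r3,c2) = D
(r3,c3) = E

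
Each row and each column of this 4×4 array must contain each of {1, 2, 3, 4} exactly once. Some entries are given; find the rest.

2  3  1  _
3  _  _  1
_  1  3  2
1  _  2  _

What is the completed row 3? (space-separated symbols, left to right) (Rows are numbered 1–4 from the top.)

4 1 3 2

(r1,c4) = 4
(r2,c3) = 4
(r3,c1) = 4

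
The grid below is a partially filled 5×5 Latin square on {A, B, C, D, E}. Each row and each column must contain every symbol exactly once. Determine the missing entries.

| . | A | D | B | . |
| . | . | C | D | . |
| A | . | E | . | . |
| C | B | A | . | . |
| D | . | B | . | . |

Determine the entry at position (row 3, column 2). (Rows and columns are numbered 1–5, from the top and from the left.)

Cell (r1,c1): row 1 has {A,B,D}; column 1 has {A,C,D} → E.
Cell (r1,c5): row 1 has {A,B,D,E}; column 5 is empty so far → C.
Cell (r2,c1): row 2 has {C,D}; column 1 has {A,C,D,E} → B.
Cell (r2,c2): row 2 has {B,C,D}; column 2 has {A,B} → E.
Cell (r2,c5): row 2 has {B,C,D,E}; column 5 has {C} → A.
Cell (r3,c4): row 3 has {A,E}; column 4 has {B,D} → C.
Cell (r4,c4): row 4 has {A,B,C}; column 4 has {B,C,D} → E.
Cell (r4,c5): row 4 has {A,B,C,E}; column 5 has {A,C} → D.
Cell (r5,c2): row 5 has {B,D}; column 2 has {A,B,E} → C.
Cell (r5,c4): row 5 has {B,C,D}; column 4 has {B,C,D,E} → A.
Cell (r5,c5): row 5 has {A,B,C,D}; column 5 has {A,C,D} → E.
Cell (r3,c2): row 3 has {A,C,E}; column 2 has {A,B,C,E} → D.

D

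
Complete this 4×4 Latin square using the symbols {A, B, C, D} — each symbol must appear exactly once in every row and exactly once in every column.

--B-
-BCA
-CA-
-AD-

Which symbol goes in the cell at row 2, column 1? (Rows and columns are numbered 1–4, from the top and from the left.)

D

(r1,c2) = D
(r1,c4) = C
(r2,c1) = D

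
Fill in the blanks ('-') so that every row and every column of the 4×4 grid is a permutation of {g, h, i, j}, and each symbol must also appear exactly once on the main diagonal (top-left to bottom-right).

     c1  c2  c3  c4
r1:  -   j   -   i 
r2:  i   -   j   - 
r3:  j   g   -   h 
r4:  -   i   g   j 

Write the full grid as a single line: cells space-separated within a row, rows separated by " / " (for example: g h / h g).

g j h i / i h j g / j g i h / h i g j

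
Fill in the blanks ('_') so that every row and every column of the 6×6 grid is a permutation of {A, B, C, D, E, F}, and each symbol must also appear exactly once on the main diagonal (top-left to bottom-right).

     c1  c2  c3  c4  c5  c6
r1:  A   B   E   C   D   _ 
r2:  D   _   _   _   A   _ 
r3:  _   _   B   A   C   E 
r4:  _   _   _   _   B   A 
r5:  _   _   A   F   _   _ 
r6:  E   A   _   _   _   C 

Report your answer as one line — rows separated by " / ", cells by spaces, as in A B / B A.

A B E C D F / D F C E A B / F D B A C E / C E F D B A / B C A F E D / E A D B F C

Cell (r1,c6): row 1 has {A,B,C,D,E}; column 6 has {A,C,E} → F.
Cell (r2,c6): row 2 has {A,D}; column 6 has {A,C,E,F} → B.
Cell (r3,c1): row 3 has {A,B,C,E}; column 1 has {A,D,E} → F.
Cell (r3,c2): row 3 has {A,B,C,E,F}; column 2 has {A,B} → D.
Cell (r4,c1): row 4 has {A,B}; column 1 has {A,D,E,F} → C.
Cell (r5,c1): row 5 has {A,F}; column 1 has {A,C,D,E,F} → B.
Cell (r5,c5): row 5 has {A,B,F}; column 5 has {A,B,C,D}; the diagonal has {A,B,C} → E.
Cell (r5,c6): row 5 has {A,B,E,F}; column 6 has {A,B,C,E,F} → D.
Cell (r6,c5): row 6 has {A,C,E}; column 5 has {A,B,C,D,E} → F.
Cell (r2,c2): row 2 has {A,B,D}; column 2 has {A,B,D}; the diagonal has {A,B,C,E} → F.
Cell (r2,c3): row 2 has {A,B,D,F}; column 3 has {A,B,E} → C.
Cell (r2,c4): row 2 has {A,B,C,D,F}; column 4 has {A,C,F} → E.
Cell (r4,c2): row 4 has {A,B,C}; column 2 has {A,B,D,F} → E.
Cell (r4,c4): row 4 has {A,B,C,E}; column 4 has {A,C,E,F}; the diagonal has {A,B,C,E,F} → D.
Cell (r5,c2): row 5 has {A,B,D,E,F}; column 2 has {A,B,D,E,F} → C.
Cell (r6,c3): row 6 has {A,C,E,F}; column 3 has {A,B,C,E} → D.
Cell (r6,c4): row 6 has {A,C,D,E,F}; column 4 has {A,C,D,E,F} → B.
Cell (r4,c3): row 4 has {A,B,C,D,E}; column 3 has {A,B,C,D,E} → F.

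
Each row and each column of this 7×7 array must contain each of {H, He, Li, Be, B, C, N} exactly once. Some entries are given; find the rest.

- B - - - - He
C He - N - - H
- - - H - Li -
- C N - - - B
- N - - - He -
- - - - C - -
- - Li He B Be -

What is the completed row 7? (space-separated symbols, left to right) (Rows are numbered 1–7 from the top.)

Cell (r2,c6): row 2 has {H,He,C,N}; column 6 has {He,Li,Be} → B.
Cell (r3,c2): row 3 has {H,Li}; column 2 has {He,B,C,N} → Be.
Cell (r4,c6): row 4 has {B,C,N}; column 6 has {He,Li,Be,B} → H.
Cell (r6,c6): row 6 has {C}; column 6 has {H,He,Li,Be,B} → N.
Cell (r7,c2): row 7 has {He,Li,Be,B}; column 2 has {He,Be,B,C,N} → H.
Cell (r1,c6): row 1 has {He,B}; column 6 has {H,He,Li,Be,B,N} → C.
Cell (r2,c3): row 2 has {H,He,B,C,N}; column 3 has {Li,N} → Be.
Cell (r2,c5): row 2 has {H,He,Be,B,C,N}; column 5 has {B,C} → Li.
Cell (r6,c2): row 6 has {C,N}; column 2 has {H,He,Be,B,C,N} → Li.
Cell (r6,c7): row 6 has {Li,C,N}; column 7 has {H,He,B} → Be.
Cell (r7,c1): row 7 has {H,He,Li,Be,B}; column 1 has {C} → N.
Cell (r7,c7): row 7 has {H,He,Li,Be,B,N}; column 7 has {H,He,Be,B} → C.

N H Li He B Be C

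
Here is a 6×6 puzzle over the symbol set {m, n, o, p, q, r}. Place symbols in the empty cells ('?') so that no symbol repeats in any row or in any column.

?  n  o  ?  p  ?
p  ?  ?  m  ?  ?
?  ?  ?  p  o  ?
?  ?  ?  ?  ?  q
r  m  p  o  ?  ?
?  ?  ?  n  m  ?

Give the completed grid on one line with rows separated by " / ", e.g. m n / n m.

Cell (r4,c4): row 4 has {q}; column 4 has {m,n,o,p} → r.
Cell (r4,c5): row 4 has {q,r}; column 5 has {m,o,p} → n.
Cell (r5,c5): row 5 has {m,o,p,r}; column 5 has {m,n,o,p} → q.
Cell (r5,c6): row 5 has {m,o,p,q,r}; column 6 has {q} → n.
Cell (r1,c4): row 1 has {n,o,p}; column 4 has {m,n,o,p,r} → q.
Cell (r2,c5): row 2 has {m,p}; column 5 has {m,n,o,p,q} → r.
Cell (r2,c6): row 2 has {m,p,r}; column 6 has {n,q} → o.
Cell (r4,c3): row 4 has {n,q,r}; column 3 has {o,p} → m.
Cell (r1,c1): row 1 has {n,o,p,q}; column 1 has {p,r} → m.
Cell (r1,c6): row 1 has {m,n,o,p,q}; column 6 has {n,o,q} → r.
Cell (r2,c2): row 2 has {m,o,p,r}; column 2 has {m,n} → q.
Cell (r2,c3): row 2 has {m,o,p,q,r}; column 3 has {m,o,p} → n.
Cell (r3,c2): row 3 has {o,p}; column 2 has {m,n,q} → r.
Cell (r3,c3): row 3 has {o,p,r}; column 3 has {m,n,o,p} → q.
Cell (r3,c6): row 3 has {o,p,q,r}; column 6 has {n,o,q,r} → m.
Cell (r4,c1): row 4 has {m,n,q,r}; column 1 has {m,p,r} → o.
Cell (r4,c2): row 4 has {m,n,o,q,r}; column 2 has {m,n,q,r} → p.
Cell (r6,c1): row 6 has {m,n}; column 1 has {m,o,p,r} → q.
Cell (r6,c2): row 6 has {m,n,q}; column 2 has {m,n,p,q,r} → o.
Cell (r6,c3): row 6 has {m,n,o,q}; column 3 has {m,n,o,p,q} → r.
Cell (r6,c6): row 6 has {m,n,o,q,r}; column 6 has {m,n,o,q,r} → p.
Cell (r3,c1): row 3 has {m,o,p,q,r}; column 1 has {m,o,p,q,r} → n.

m n o q p r / p q n m r o / n r q p o m / o p m r n q / r m p o q n / q o r n m p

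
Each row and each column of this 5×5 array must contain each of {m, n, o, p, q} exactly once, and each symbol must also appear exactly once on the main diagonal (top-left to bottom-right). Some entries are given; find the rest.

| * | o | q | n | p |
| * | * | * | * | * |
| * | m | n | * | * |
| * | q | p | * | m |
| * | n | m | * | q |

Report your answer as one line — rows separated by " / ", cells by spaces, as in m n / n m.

m o q n p / q p o m n / p m n q o / n q p o m / o n m p q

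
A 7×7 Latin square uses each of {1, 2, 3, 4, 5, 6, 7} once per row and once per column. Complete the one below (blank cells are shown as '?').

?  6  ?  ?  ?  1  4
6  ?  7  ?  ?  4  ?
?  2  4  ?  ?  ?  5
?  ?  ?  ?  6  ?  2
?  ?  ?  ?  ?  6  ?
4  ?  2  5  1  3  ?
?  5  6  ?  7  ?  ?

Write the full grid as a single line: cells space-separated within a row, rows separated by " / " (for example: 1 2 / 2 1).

5 6 3 7 2 1 4 / 6 1 7 2 5 4 3 / 1 2 4 6 3 7 5 / 7 4 1 3 6 5 2 / 2 3 5 1 4 6 7 / 4 7 2 5 1 3 6 / 3 5 6 4 7 2 1

(r3,c5): row 3 has {2,4,5}; column 5 has {1,6,7}, so it must be 3.
(r3,c6): row 3 has {2,3,4,5}; column 6 has {1,3,4,6}, so it must be 7.
(r4,c6): row 4 has {2,6}; column 6 has {1,3,4,6,7}, so it must be 5.
(r6,c2): row 6 has {1,2,3,4,5}; column 2 has {2,5,6}, so it must be 7.
(r6,c7): row 6 has {1,2,3,4,5,7}; column 7 has {2,4,5}, so it must be 6.
(r7,c6): row 7 has {5,6,7}; column 6 has {1,3,4,5,6,7}, so it must be 2.
(r3,c1): row 3 has {2,3,4,5,7}; column 1 has {4,6}, so it must be 1.
(r3,c4): row 3 has {1,2,3,4,5,7}; column 4 has {5}, so it must be 6.
(r7,c1): row 7 has {2,5,6,7}; column 1 has {1,4,6}, so it must be 3.
(r7,c7): row 7 has {2,3,5,6,7}; column 7 has {2,4,5,6}, so it must be 1.
(r2,c7): row 2 has {4,6,7}; column 7 has {1,2,4,5,6}, so it must be 3.
(r4,c1): row 4 has {2,5,6}; column 1 has {1,3,4,6}, so it must be 7.
(r5,c7): row 5 has {6}; column 7 has {1,2,3,4,5,6}, so it must be 7.
(r7,c4): row 7 has {1,2,3,5,6,7}; column 4 has {5,6}, so it must be 4.
(r2,c2): row 2 has {3,4,6,7}; column 2 has {2,5,6,7}, so it must be 1.
(r2,c4): row 2 has {1,3,4,6,7}; column 4 has {4,5,6}, so it must be 2.
(r2,c5): row 2 has {1,2,3,4,6,7}; column 5 has {1,3,6,7}, so it must be 5.
(r1,c5): row 1 has {1,4,6}; column 5 has {1,3,5,6,7}, so it must be 2.
(r5,c5): row 5 has {6,7}; column 5 has {1,2,3,5,6,7}, so it must be 4.
(r1,c1): row 1 has {1,2,4,6}; column 1 has {1,3,4,6,7}, so it must be 5.
(r1,c3): row 1 has {1,2,4,5,6}; column 3 has {2,4,6,7}, so it must be 3.
(r1,c4): row 1 has {1,2,3,4,5,6}; column 4 has {2,4,5,6}, so it must be 7.
(r4,c3): row 4 has {2,5,6,7}; column 3 has {2,3,4,6,7}, so it must be 1.
(r4,c4): row 4 has {1,2,5,6,7}; column 4 has {2,4,5,6,7}, so it must be 3.
(r5,c1): row 5 has {4,6,7}; column 1 has {1,3,4,5,6,7}, so it must be 2.
(r5,c2): row 5 has {2,4,6,7}; column 2 has {1,2,5,6,7}, so it must be 3.
(r5,c3): row 5 has {2,3,4,6,7}; column 3 has {1,2,3,4,6,7}, so it must be 5.
(r5,c4): row 5 has {2,3,4,5,6,7}; column 4 has {2,3,4,5,6,7}, so it must be 1.
(r4,c2): row 4 has {1,2,3,5,6,7}; column 2 has {1,2,3,5,6,7}, so it must be 4.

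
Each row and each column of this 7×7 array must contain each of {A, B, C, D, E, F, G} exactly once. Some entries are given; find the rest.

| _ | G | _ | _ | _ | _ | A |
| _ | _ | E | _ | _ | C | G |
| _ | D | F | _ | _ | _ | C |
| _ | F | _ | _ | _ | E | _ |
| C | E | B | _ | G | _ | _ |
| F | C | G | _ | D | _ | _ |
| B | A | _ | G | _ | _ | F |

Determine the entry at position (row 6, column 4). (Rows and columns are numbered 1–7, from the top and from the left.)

(r2,c2): row 2 has {C,E,G}; column 2 has {A,C,D,E,F,G}, so it must be B.
(r5,c7): row 5 has {B,C,E,G}; column 7 has {A,C,F,G}, so it must be D.
(r7,c6): row 7 has {A,B,F,G}; column 6 has {C,E}, so it must be D.
(r4,c7): row 4 has {E,F}; column 7 has {A,C,D,F,G}, so it must be B.
(r6,c7): row 6 has {C,D,F,G}; column 7 has {A,B,C,D,F,G}, so it must be E.
(r7,c3): row 7 has {A,B,D,F,G}; column 3 has {B,E,F,G}, so it must be C.
(r7,c5): row 7 has {A,B,C,D,F,G}; column 5 has {D,G}, so it must be E.
(r1,c3): row 1 has {A,G}; column 3 has {B,C,E,F,G}, so it must be D.
(r4,c3): row 4 has {B,E,F}; column 3 has {B,C,D,E,F,G}, so it must be A.
(r4,c5): row 4 has {A,B,E,F}; column 5 has {D,E,G}, so it must be C.
(r1,c1): row 1 has {A,D,G}; column 1 has {B,C,F}, so it must be E.
(r4,c4): row 4 has {A,B,C,E,F}; column 4 has {G}, so it must be D.
(r4,c1): row 4 has {A,B,C,D,E,F}; column 1 has {B,C,E,F}, so it must be G.
(r3,c1): row 3 has {C,D,F}; column 1 has {B,C,E,F,G}, so it must be A.
(r3,c5): row 3 has {A,C,D,F}; column 5 has {C,D,E,G}, so it must be B.
(r3,c6): row 3 has {A,B,C,D,F}; column 6 has {C,D,E}, so it must be G.
(r1,c5): row 1 has {A,D,E,G}; column 5 has {B,C,D,E,G}, so it must be F.
(r1,c6): row 1 has {A,D,E,F,G}; column 6 has {C,D,E,G}, so it must be B.
(r2,c1): row 2 has {B,C,E,G}; column 1 has {A,B,C,E,F,G}, so it must be D.
(r2,c5): row 2 has {B,C,D,E,G}; column 5 has {B,C,D,E,F,G}, so it must be A.
(r3,c4): row 3 has {A,B,C,D,F,G}; column 4 has {D,G}, so it must be E.
(r6,c6): row 6 has {C,D,E,F,G}; column 6 has {B,C,D,E,G}, so it must be A.
(r1,c4): row 1 has {A,B,D,E,F,G}; column 4 has {D,E,G}, so it must be C.
(r2,c4): row 2 has {A,B,C,D,E,G}; column 4 has {C,D,E,G}, so it must be F.
(r5,c4): row 5 has {B,C,D,E,G}; column 4 has {C,D,E,F,G}, so it must be A.
(r5,c6): row 5 has {A,B,C,D,E,G}; column 6 has {A,B,C,D,E,G}, so it must be F.
(r6,c4): row 6 has {A,C,D,E,F,G}; column 4 has {A,C,D,E,F,G}, so it must be B.

B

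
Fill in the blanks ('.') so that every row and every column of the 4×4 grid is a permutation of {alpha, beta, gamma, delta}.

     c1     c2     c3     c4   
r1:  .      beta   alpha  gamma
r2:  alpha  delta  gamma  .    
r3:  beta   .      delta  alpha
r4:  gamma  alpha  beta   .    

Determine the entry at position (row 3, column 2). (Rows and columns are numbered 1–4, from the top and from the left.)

gamma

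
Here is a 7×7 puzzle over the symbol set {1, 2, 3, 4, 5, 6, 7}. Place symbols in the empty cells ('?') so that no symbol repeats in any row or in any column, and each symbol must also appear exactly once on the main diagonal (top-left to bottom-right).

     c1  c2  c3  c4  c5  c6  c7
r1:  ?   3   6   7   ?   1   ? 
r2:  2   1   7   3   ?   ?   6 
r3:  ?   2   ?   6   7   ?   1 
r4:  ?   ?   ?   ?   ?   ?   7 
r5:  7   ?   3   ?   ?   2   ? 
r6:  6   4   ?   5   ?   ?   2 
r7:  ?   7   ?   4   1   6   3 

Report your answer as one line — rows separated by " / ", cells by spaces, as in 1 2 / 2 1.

4 3 6 7 2 1 5 / 2 1 7 3 4 5 6 / 3 2 5 6 7 4 1 / 1 6 4 2 5 3 7 / 7 5 3 1 6 2 4 / 6 4 1 5 3 7 2 / 5 7 2 4 1 6 3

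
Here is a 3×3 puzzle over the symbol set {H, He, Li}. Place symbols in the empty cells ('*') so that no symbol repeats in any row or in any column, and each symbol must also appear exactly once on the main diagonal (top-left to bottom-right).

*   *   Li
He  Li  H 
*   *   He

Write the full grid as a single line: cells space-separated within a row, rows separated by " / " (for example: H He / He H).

(r1,c1) = H
(r1,c2) = He
(r3,c1) = Li
(r3,c2) = H

H He Li / He Li H / Li H He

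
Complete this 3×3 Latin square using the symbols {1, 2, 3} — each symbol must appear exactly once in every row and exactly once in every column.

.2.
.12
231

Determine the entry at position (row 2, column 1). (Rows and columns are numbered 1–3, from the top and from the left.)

(r1,c3) = 3
(r2,c1) = 3

3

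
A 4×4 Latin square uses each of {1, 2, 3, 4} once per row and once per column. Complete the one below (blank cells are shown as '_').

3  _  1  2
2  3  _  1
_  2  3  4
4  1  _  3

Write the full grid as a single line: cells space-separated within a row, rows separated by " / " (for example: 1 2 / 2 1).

(r1,c2): row 1 has {1,2,3}; column 2 has {1,2,3}, so it must be 4.
(r2,c3): row 2 has {1,2,3}; column 3 has {1,3}, so it must be 4.
(r3,c1): row 3 has {2,3,4}; column 1 has {2,3,4}, so it must be 1.
(r4,c3): row 4 has {1,3,4}; column 3 has {1,3,4}, so it must be 2.

3 4 1 2 / 2 3 4 1 / 1 2 3 4 / 4 1 2 3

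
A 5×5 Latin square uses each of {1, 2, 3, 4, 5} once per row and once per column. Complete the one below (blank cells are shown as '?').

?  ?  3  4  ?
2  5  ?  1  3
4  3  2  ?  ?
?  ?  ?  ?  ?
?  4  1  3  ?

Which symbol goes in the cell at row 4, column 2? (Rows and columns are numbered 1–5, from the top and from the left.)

Cell (r2,c3): row 2 has {1,2,3,5}; column 3 has {1,2,3} → 4.
Cell (r3,c4): row 3 has {2,3,4}; column 4 has {1,3,4} → 5.
Cell (r3,c5): row 3 has {2,3,4,5}; column 5 has {3} → 1.
Cell (r4,c3): row 4 is empty so far; column 3 has {1,2,3,4} → 5.
Cell (r4,c4): row 4 has {5}; column 4 has {1,3,4,5} → 2.
Cell (r4,c5): row 4 has {2,5}; column 5 has {1,3} → 4.
Cell (r5,c1): row 5 has {1,3,4}; column 1 has {2,4} → 5.
Cell (r5,c5): row 5 has {1,3,4,5}; column 5 has {1,3,4} → 2.
Cell (r1,c1): row 1 has {3,4}; column 1 has {2,4,5} → 1.
Cell (r1,c2): row 1 has {1,3,4}; column 2 has {3,4,5} → 2.
Cell (r1,c5): row 1 has {1,2,3,4}; column 5 has {1,2,3,4} → 5.
Cell (r4,c1): row 4 has {2,4,5}; column 1 has {1,2,4,5} → 3.
Cell (r4,c2): row 4 has {2,3,4,5}; column 2 has {2,3,4,5} → 1.

1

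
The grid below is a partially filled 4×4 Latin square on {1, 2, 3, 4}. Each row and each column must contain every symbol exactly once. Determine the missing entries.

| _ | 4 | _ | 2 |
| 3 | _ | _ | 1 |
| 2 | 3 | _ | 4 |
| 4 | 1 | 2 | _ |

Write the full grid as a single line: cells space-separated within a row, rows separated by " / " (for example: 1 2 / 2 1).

1 4 3 2 / 3 2 4 1 / 2 3 1 4 / 4 1 2 3

At row 1, column 1: row 1 has {2,4}; column 1 has {2,3,4}; that leaves 1.
At row 1, column 3: row 1 has {1,2,4}; column 3 has {2}; that leaves 3.
At row 2, column 2: row 2 has {1,3}; column 2 has {1,3,4}; that leaves 2.
At row 2, column 3: row 2 has {1,2,3}; column 3 has {2,3}; that leaves 4.
At row 3, column 3: row 3 has {2,3,4}; column 3 has {2,3,4}; that leaves 1.
At row 4, column 4: row 4 has {1,2,4}; column 4 has {1,2,4}; that leaves 3.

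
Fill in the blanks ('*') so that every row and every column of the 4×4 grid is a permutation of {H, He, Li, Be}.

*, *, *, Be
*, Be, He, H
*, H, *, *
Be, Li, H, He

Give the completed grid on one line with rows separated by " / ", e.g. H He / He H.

H He Li Be / Li Be He H / He H Be Li / Be Li H He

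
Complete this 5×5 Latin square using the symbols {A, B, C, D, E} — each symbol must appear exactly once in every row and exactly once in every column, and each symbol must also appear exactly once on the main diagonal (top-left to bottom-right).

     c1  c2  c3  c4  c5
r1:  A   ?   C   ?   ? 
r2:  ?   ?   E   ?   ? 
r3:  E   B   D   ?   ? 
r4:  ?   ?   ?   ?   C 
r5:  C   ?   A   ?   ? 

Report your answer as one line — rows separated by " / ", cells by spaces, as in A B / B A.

A D C B E / B C E A D / E B D C A / D A B E C / C E A D B

(r2,c2) = C
(r3,c5) = A
(r4,c3) = B
(r4,c4) = E
(r5,c5) = B
(r2,c5) = D
(r3,c4) = C
(r4,c1) = D
(r4,c2) = A
(r5,c4) = D
(r1,c4) = B
(r1,c5) = E
(r2,c1) = B
(r2,c4) = A
(r5,c2) = E
(r1,c2) = D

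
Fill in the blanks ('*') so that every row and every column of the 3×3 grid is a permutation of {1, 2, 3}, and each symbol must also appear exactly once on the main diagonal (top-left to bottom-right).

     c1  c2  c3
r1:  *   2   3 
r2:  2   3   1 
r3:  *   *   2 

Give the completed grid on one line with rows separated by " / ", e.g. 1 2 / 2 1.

1 2 3 / 2 3 1 / 3 1 2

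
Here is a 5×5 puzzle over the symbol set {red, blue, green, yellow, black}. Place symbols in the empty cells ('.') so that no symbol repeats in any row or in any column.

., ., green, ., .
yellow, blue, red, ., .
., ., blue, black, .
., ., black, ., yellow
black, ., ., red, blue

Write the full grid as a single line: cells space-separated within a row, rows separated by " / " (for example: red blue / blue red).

(r2,c4): row 2 has {red,blue,yellow}; column 4 has {red,black}, so it must be green.
(r2,c5): row 2 has {red,blue,green,yellow}; column 5 has {blue,yellow}, so it must be black.
(r4,c4): row 4 has {yellow,black}; column 4 has {red,green,black}, so it must be blue.
(r5,c3): row 5 has {red,blue,black}; column 3 has {red,blue,green,black}, so it must be yellow.
(r1,c4): row 1 has {green}; column 4 has {red,blue,green,black}, so it must be yellow.
(r1,c5): row 1 has {green,yellow}; column 5 has {blue,yellow,black}, so it must be red.
(r3,c5): row 3 has {blue,black}; column 5 has {red,blue,yellow,black}, so it must be green.
(r5,c2): row 5 has {red,blue,yellow,black}; column 2 has {blue}, so it must be green.
(r1,c1): row 1 has {red,green,yellow}; column 1 has {yellow,black}, so it must be blue.
(r1,c2): row 1 has {red,blue,green,yellow}; column 2 has {blue,green}, so it must be black.
(r3,c1): row 3 has {blue,green,black}; column 1 has {blue,yellow,black}, so it must be red.
(r3,c2): row 3 has {red,blue,green,black}; column 2 has {blue,green,black}, so it must be yellow.
(r4,c1): row 4 has {blue,yellow,black}; column 1 has {red,blue,yellow,black}, so it must be green.
(r4,c2): row 4 has {blue,green,yellow,black}; column 2 has {blue,green,yellow,black}, so it must be red.

blue black green yellow red / yellow blue red green black / red yellow blue black green / green red black blue yellow / black green yellow red blue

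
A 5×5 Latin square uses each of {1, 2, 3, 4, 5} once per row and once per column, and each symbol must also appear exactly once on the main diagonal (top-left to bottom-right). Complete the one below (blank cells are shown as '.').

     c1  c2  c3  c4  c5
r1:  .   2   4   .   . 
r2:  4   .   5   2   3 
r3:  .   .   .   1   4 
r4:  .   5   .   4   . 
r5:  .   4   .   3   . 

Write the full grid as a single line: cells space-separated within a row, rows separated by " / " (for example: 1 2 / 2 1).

3 2 4 5 1 / 4 1 5 2 3 / 5 3 2 1 4 / 1 5 3 4 2 / 2 4 1 3 5

(r1,c4) = 5
(r1,c5) = 1
(r2,c2) = 1
(r3,c2) = 3
(r3,c3) = 2
(r4,c5) = 2
(r5,c3) = 1
(r5,c5) = 5
(r1,c1) = 3
(r3,c1) = 5
(r4,c1) = 1
(r4,c3) = 3
(r5,c1) = 2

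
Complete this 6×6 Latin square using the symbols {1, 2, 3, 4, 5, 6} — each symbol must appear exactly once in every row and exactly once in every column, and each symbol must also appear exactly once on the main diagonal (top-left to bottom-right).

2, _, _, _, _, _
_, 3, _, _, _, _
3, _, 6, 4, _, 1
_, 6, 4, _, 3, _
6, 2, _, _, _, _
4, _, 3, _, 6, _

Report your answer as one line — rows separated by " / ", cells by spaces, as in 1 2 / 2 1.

2 4 5 3 1 6 / 1 3 2 6 5 4 / 3 5 6 4 2 1 / 5 6 4 1 3 2 / 6 2 1 5 4 3 / 4 1 3 2 6 5

(r3,c2): row 3 has {1,3,4,6}; column 2 has {2,3,6}, so it must be 5.
(r3,c5): row 3 has {1,3,4,5,6}; column 5 has {3,6}, so it must be 2.
(r6,c2): row 6 has {3,4,6}; column 2 has {2,3,5,6}, so it must be 1.
(r6,c6): row 6 has {1,3,4,6}; column 6 has {1}; the diagonal has {2,3,6}, so it must be 5.
(r1,c2): row 1 has {2}; column 2 has {1,2,3,5,6}, so it must be 4.
(r4,c4): row 4 has {3,4,6}; column 4 has {4}; the diagonal has {2,3,5,6}, so it must be 1.
(r4,c6): row 4 has {1,3,4,6}; column 6 has {1,5}, so it must be 2.
(r5,c5): row 5 has {2,6}; column 5 has {2,3,6}; the diagonal has {1,2,3,5,6}, so it must be 4.
(r5,c6): row 5 has {2,4,6}; column 6 has {1,2,5}, so it must be 3.
(r6,c4): row 6 has {1,3,4,5,6}; column 4 has {1,4}, so it must be 2.
(r1,c6): row 1 has {2,4}; column 6 has {1,2,3,5}, so it must be 6.
(r2,c6): row 2 has {3}; column 6 has {1,2,3,5,6}, so it must be 4.
(r4,c1): row 4 has {1,2,3,4,6}; column 1 has {2,3,4,6}, so it must be 5.
(r5,c4): row 5 has {2,3,4,6}; column 4 has {1,2,4}, so it must be 5.
(r1,c4): row 1 has {2,4,6}; column 4 has {1,2,4,5}, so it must be 3.
(r2,c1): row 2 has {3,4}; column 1 has {2,3,4,5,6}, so it must be 1.
(r2,c4): row 2 has {1,3,4}; column 4 has {1,2,3,4,5}, so it must be 6.
(r2,c5): row 2 has {1,3,4,6}; column 5 has {2,3,4,6}, so it must be 5.
(r5,c3): row 5 has {2,3,4,5,6}; column 3 has {3,4,6}, so it must be 1.
(r1,c3): row 1 has {2,3,4,6}; column 3 has {1,3,4,6}, so it must be 5.
(r1,c5): row 1 has {2,3,4,5,6}; column 5 has {2,3,4,5,6}, so it must be 1.
(r2,c3): row 2 has {1,3,4,5,6}; column 3 has {1,3,4,5,6}, so it must be 2.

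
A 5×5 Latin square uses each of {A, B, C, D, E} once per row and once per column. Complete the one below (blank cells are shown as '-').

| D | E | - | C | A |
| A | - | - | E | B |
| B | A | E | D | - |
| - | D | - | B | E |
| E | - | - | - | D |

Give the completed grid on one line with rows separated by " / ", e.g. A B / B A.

D E B C A / A C D E B / B A E D C / C D A B E / E B C A D

(r1,c3) = B
(r2,c2) = C
(r2,c3) = D
(r3,c5) = C
(r4,c1) = C
(r4,c3) = A
(r5,c2) = B
(r5,c3) = C
(r5,c4) = A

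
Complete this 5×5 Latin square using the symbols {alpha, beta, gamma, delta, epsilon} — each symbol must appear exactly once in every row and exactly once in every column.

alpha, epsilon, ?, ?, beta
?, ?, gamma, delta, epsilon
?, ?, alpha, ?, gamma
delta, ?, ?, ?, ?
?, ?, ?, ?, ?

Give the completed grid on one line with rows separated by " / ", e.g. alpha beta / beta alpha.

(r1,c3) = delta
(r1,c4) = gamma
(r2,c1) = beta
(r2,c2) = alpha
(r3,c1) = epsilon
(r3,c4) = beta
(r4,c5) = alpha
(r5,c1) = gamma
(r5,c5) = delta
(r3,c2) = delta
(r4,c4) = epsilon
(r5,c2) = beta
(r5,c3) = epsilon
(r5,c4) = alpha
(r4,c2) = gamma
(r4,c3) = beta

alpha epsilon delta gamma beta / beta alpha gamma delta epsilon / epsilon delta alpha beta gamma / delta gamma beta epsilon alpha / gamma beta epsilon alpha delta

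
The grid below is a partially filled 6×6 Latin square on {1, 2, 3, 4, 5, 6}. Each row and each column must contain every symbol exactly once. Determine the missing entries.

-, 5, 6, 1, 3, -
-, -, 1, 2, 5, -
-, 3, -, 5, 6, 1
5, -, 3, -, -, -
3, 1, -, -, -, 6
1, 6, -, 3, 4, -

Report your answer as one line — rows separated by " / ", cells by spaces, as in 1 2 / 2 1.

(r2,c2): row 2 has {1,2,5}; column 2 has {1,3,5,6}, so it must be 4.
(r2,c6): row 2 has {1,2,4,5}; column 6 has {1,6}, so it must be 3.
(r4,c2): row 4 has {3,5}; column 2 has {1,3,4,5,6}, so it must be 2.
(r4,c5): row 4 has {2,3,5}; column 5 has {3,4,5,6}, so it must be 1.
(r4,c6): row 4 has {1,2,3,5}; column 6 has {1,3,6}, so it must be 4.
(r5,c4): row 5 has {1,3,6}; column 4 has {1,2,3,5}, so it must be 4.
(r5,c5): row 5 has {1,3,4,6}; column 5 has {1,3,4,5,6}, so it must be 2.
(r1,c6): row 1 has {1,3,5,6}; column 6 has {1,3,4,6}, so it must be 2.
(r2,c1): row 2 has {1,2,3,4,5}; column 1 has {1,3,5}, so it must be 6.
(r4,c4): row 4 has {1,2,3,4,5}; column 4 has {1,2,3,4,5}, so it must be 6.
(r5,c3): row 5 has {1,2,3,4,6}; column 3 has {1,3,6}, so it must be 5.
(r6,c3): row 6 has {1,3,4,6}; column 3 has {1,3,5,6}, so it must be 2.
(r6,c6): row 6 has {1,2,3,4,6}; column 6 has {1,2,3,4,6}, so it must be 5.
(r1,c1): row 1 has {1,2,3,5,6}; column 1 has {1,3,5,6}, so it must be 4.
(r3,c1): row 3 has {1,3,5,6}; column 1 has {1,3,4,5,6}, so it must be 2.
(r3,c3): row 3 has {1,2,3,5,6}; column 3 has {1,2,3,5,6}, so it must be 4.

4 5 6 1 3 2 / 6 4 1 2 5 3 / 2 3 4 5 6 1 / 5 2 3 6 1 4 / 3 1 5 4 2 6 / 1 6 2 3 4 5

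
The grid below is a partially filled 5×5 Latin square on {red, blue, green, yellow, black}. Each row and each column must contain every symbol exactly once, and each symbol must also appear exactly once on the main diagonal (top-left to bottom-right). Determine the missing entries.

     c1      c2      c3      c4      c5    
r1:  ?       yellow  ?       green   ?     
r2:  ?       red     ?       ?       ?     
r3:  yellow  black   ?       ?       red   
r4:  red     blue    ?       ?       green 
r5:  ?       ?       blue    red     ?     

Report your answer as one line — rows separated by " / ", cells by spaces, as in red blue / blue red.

row 3 has {red,yellow,black}; column 3 has {blue}; the diagonal has {red} — only green is left for (r3,c3).
row 3 has {red,green,yellow,black}; column 4 has {red,green} — only blue is left for (r3,c4).
row 5 has {red,blue}; column 2 has {red,blue,yellow,black} — only green is left for (r5,c2).
row 5 has {red,blue,green}; column 1 has {red,yellow} — only black is left for (r5,c1).
row 5 has {red,blue,green,black}; column 5 has {red,green}; the diagonal has {red,green} — only yellow is left for (r5,c5).
row 1 has {green,yellow}; column 1 has {red,yellow,black}; the diagonal has {red,green,yellow} — only blue is left for (r1,c1).
row 1 has {blue,green,yellow}; column 5 has {red,green,yellow} — only black is left for (r1,c5).
row 2 has {red}; column 1 has {red,blue,yellow,black} — only green is left for (r2,c1).
row 2 has {red,green}; column 5 has {red,green,yellow,black} — only blue is left for (r2,c5).
row 4 has {red,blue,green}; column 4 has {red,blue,green}; the diagonal has {red,blue,green,yellow} — only black is left for (r4,c4).
row 1 has {blue,green,yellow,black}; column 3 has {blue,green} — only red is left for (r1,c3).
row 2 has {red,blue,green}; column 4 has {red,blue,green,black} — only yellow is left for (r2,c4).
row 4 has {red,blue,green,black}; column 3 has {red,blue,green} — only yellow is left for (r4,c3).
row 2 has {red,blue,green,yellow}; column 3 has {red,blue,green,yellow} — only black is left for (r2,c3).

blue yellow red green black / green red black yellow blue / yellow black green blue red / red blue yellow black green / black green blue red yellow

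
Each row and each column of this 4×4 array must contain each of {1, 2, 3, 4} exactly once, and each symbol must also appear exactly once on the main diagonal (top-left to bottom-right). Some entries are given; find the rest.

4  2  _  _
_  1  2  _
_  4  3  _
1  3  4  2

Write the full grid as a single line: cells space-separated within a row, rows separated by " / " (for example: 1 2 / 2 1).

row 1 has {2,4}; column 3 has {2,3,4} — only 1 is left for (r1,c3).
row 1 has {1,2,4}; column 4 has {2} — only 3 is left for (r1,c4).
row 2 has {1,2}; column 1 has {1,4} — only 3 is left for (r2,c1).
row 2 has {1,2,3}; column 4 has {2,3} — only 4 is left for (r2,c4).
row 3 has {3,4}; column 1 has {1,3,4} — only 2 is left for (r3,c1).
row 3 has {2,3,4}; column 4 has {2,3,4} — only 1 is left for (r3,c4).

4 2 1 3 / 3 1 2 4 / 2 4 3 1 / 1 3 4 2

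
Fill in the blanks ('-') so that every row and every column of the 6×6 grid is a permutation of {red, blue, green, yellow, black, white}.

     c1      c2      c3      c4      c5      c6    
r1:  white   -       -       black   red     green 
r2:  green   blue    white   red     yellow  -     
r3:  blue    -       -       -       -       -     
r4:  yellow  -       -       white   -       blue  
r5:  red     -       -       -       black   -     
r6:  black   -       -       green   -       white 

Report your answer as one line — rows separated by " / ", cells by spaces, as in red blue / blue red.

row 1 has {red,green,black,white}; column 2 has {blue} — only yellow is left for (r1,c2).
row 1 has {red,green,yellow,black,white}; column 3 has {white} — only blue is left for (r1,c3).
row 2 has {red,blue,green,yellow,white}; column 6 has {blue,green,white} — only black is left for (r2,c6).
row 3 has {blue}; column 4 has {red,green,black,white} — only yellow is left for (r3,c4).
row 3 has {blue,yellow}; column 6 has {blue,green,black,white} — only red is left for (r3,c6).
row 4 has {blue,yellow,white}; column 5 has {red,yellow,black} — only green is left for (r4,c5).
row 5 has {red,black}; column 4 has {red,green,yellow,black,white} — only blue is left for (r5,c4).
row 5 has {red,blue,black}; column 6 has {red,blue,green,black,white} — only yellow is left for (r5,c6).
row 6 has {green,black,white}; column 2 has {blue,yellow} — only red is left for (r6,c2).
row 6 has {red,green,black,white}; column 3 has {blue,white} — only yellow is left for (r6,c3).
row 6 has {red,green,yellow,black,white}; column 5 has {red,green,yellow,black} — only blue is left for (r6,c5).
row 3 has {red,blue,yellow}; column 5 has {red,blue,green,yellow,black} — only white is left for (r3,c5).
row 4 has {blue,green,yellow,white}; column 2 has {red,blue,yellow} — only black is left for (r4,c2).
row 4 has {blue,green,yellow,black,white}; column 3 has {blue,yellow,white} — only red is left for (r4,c3).
row 5 has {red,blue,yellow,black}; column 3 has {red,blue,yellow,white} — only green is left for (r5,c3).
row 3 has {red,blue,yellow,white}; column 2 has {red,blue,yellow,black} — only green is left for (r3,c2).
row 3 has {red,blue,green,yellow,white}; column 3 has {red,blue,green,yellow,white} — only black is left for (r3,c3).
row 5 has {red,blue,green,yellow,black}; column 2 has {red,blue,green,yellow,black} — only white is left for (r5,c2).

white yellow blue black red green / green blue white red yellow black / blue green black yellow white red / yellow black red white green blue / red white green blue black yellow / black red yellow green blue white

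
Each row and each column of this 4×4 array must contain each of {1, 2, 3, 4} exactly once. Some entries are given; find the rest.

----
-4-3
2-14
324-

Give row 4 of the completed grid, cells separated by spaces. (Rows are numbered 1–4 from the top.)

3 2 4 1

(r2,c1) = 1
(r2,c3) = 2
(r3,c2) = 3
(r4,c4) = 1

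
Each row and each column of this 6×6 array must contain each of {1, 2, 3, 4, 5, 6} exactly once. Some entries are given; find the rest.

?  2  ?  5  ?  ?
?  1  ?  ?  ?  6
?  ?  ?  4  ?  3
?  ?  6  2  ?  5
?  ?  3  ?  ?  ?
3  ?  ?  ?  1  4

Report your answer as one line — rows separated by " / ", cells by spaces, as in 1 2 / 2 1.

6 2 4 5 3 1 / 4 1 5 3 2 6 / 2 6 1 4 5 3 / 1 3 6 2 4 5 / 5 4 3 1 6 2 / 3 5 2 6 1 4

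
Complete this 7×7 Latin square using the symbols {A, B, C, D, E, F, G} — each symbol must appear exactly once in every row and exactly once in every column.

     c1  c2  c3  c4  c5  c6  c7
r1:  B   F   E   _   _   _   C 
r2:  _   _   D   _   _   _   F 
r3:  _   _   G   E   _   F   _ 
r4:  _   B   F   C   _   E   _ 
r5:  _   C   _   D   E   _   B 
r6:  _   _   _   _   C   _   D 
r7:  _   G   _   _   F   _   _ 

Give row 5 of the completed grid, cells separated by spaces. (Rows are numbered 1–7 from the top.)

Cell (r3,c7): row 3 has {E,F,G}; column 7 has {B,C,D,F} → A.
Cell (r4,c7): row 4 has {B,C,E,F}; column 7 has {A,B,C,D,F} → G.
Cell (r5,c3): row 5 has {B,C,D,E}; column 3 has {D,E,F,G} → A.
Cell (r5,c6): row 5 has {A,B,C,D,E}; column 6 has {E,F} → G.
Cell (r6,c3): row 6 has {C,D}; column 3 has {A,D,E,F,G} → B.
Cell (r6,c6): row 6 has {B,C,D}; column 6 has {E,F,G} → A.
Cell (r7,c3): row 7 has {F,G}; column 3 has {A,B,D,E,F,G} → C.
Cell (r7,c7): row 7 has {C,F,G}; column 7 has {A,B,C,D,F,G} → E.
Cell (r1,c6): row 1 has {B,C,E,F}; column 6 has {A,E,F,G} → D.
Cell (r3,c2): row 3 has {A,E,F,G}; column 2 has {B,C,F,G} → D.
Cell (r3,c5): row 3 has {A,D,E,F,G}; column 5 has {C,E,F} → B.
Cell (r5,c1): row 5 has {A,B,C,D,E,G}; column 1 has {B} → F.

F C A D E G B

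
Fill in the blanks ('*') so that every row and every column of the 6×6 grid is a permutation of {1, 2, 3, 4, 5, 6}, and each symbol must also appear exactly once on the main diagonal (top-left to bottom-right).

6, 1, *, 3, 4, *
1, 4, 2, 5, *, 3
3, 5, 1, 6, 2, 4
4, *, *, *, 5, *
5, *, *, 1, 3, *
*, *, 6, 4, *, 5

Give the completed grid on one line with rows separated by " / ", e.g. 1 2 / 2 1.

6 1 5 3 4 2 / 1 4 2 5 6 3 / 3 5 1 6 2 4 / 4 6 3 2 5 1 / 5 2 4 1 3 6 / 2 3 6 4 1 5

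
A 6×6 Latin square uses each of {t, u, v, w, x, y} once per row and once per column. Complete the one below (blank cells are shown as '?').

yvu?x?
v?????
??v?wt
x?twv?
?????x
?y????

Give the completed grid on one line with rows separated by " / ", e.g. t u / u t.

y v u t x w / v t w x y u / u x v y w t / x u t w v y / t w y v u x / w y x u t v

Cell (r1,c4): row 1 has {u,v,x,y}; column 4 has {w} → t.
Cell (r1,c6): row 1 has {t,u,v,x,y}; column 6 has {t,x} → w.
Cell (r3,c1): row 3 has {t,v,w}; column 1 has {v,x,y} → u.
Cell (r3,c2): row 3 has {t,u,v,w}; column 2 has {v,y} → x.
Cell (r3,c4): row 3 has {t,u,v,w,x}; column 4 has {t,w} → y.
Cell (r4,c2): row 4 has {t,v,w,x}; column 2 has {v,x,y} → u.
Cell (r4,c6): row 4 has {t,u,v,w,x}; column 6 has {t,w,x} → y.
Cell (r2,c6): row 2 has {v}; column 6 has {t,w,x,y} → u.
Cell (r6,c6): row 6 has {y}; column 6 has {t,u,w,x,y} → v.
Cell (r2,c4): row 2 has {u,v}; column 4 has {t,w,y} → x.
Cell (r6,c4): row 6 has {v,y}; column 4 has {t,w,x,y} → u.
Cell (r6,c5): row 6 has {u,v,y}; column 5 has {v,w,x} → t.
Cell (r2,c5): row 2 has {u,v,x}; column 5 has {t,v,w,x} → y.
Cell (r5,c4): row 5 has {x}; column 4 has {t,u,w,x,y} → v.
Cell (r5,c5): row 5 has {v,x}; column 5 has {t,v,w,x,y} → u.
Cell (r6,c1): row 6 has {t,u,v,y}; column 1 has {u,v,x,y} → w.
Cell (r6,c3): row 6 has {t,u,v,w,y}; column 3 has {t,u,v} → x.
Cell (r2,c3): row 2 has {u,v,x,y}; column 3 has {t,u,v,x} → w.
Cell (r5,c1): row 5 has {u,v,x}; column 1 has {u,v,w,x,y} → t.
Cell (r5,c2): row 5 has {t,u,v,x}; column 2 has {u,v,x,y} → w.
Cell (r5,c3): row 5 has {t,u,v,w,x}; column 3 has {t,u,v,w,x} → y.
Cell (r2,c2): row 2 has {u,v,w,x,y}; column 2 has {u,v,w,x,y} → t.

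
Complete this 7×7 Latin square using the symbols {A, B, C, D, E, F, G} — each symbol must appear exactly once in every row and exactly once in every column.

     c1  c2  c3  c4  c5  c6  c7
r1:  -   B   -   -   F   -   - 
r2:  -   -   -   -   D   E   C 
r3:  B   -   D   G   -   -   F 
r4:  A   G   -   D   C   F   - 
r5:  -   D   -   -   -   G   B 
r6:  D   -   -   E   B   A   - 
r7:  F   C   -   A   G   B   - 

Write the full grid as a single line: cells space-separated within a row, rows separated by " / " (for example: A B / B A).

E B G C F D A / G A F B D E C / B E D G A C F / A G B D C F E / C D A F E G B / D F C E B A G / F C E A G B D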